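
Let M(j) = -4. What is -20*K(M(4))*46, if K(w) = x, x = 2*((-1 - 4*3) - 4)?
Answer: 31280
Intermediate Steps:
x = -34 (x = 2*((-1 - 12) - 4) = 2*(-13 - 4) = 2*(-17) = -34)
K(w) = -34
-20*K(M(4))*46 = -20*(-34)*46 = 680*46 = 31280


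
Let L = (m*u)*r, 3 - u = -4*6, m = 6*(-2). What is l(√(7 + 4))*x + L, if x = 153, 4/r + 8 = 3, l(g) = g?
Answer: 1296/5 + 153*√11 ≈ 766.64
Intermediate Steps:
r = -⅘ (r = 4/(-8 + 3) = 4/(-5) = 4*(-⅕) = -⅘ ≈ -0.80000)
m = -12
u = 27 (u = 3 - (-4)*6 = 3 - 1*(-24) = 3 + 24 = 27)
L = 1296/5 (L = -12*27*(-⅘) = -324*(-⅘) = 1296/5 ≈ 259.20)
l(√(7 + 4))*x + L = √(7 + 4)*153 + 1296/5 = √11*153 + 1296/5 = 153*√11 + 1296/5 = 1296/5 + 153*√11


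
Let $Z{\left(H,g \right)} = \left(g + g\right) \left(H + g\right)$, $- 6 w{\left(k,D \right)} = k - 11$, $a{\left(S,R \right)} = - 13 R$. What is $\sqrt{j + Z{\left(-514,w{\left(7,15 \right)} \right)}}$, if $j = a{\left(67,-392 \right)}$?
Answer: $\frac{2 \sqrt{9926}}{3} \approx 66.42$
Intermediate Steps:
$w{\left(k,D \right)} = \frac{11}{6} - \frac{k}{6}$ ($w{\left(k,D \right)} = - \frac{k - 11}{6} = - \frac{-11 + k}{6} = \frac{11}{6} - \frac{k}{6}$)
$j = 5096$ ($j = \left(-13\right) \left(-392\right) = 5096$)
$Z{\left(H,g \right)} = 2 g \left(H + g\right)$
$\sqrt{j + Z{\left(-514,w{\left(7,15 \right)} \right)}} = \sqrt{5096 + 2 \left(\frac{11}{6} - \frac{7}{6}\right) \left(-514 + \left(\frac{11}{6} - \frac{7}{6}\right)\right)} = \sqrt{5096 + 2 \cdot \frac{2}{3} \left(-514 + \frac{2}{3}\right)} = \sqrt{5096 + 2 \cdot \frac{2}{3} \left(- \frac{1540}{3}\right)} = \sqrt{5096 - \frac{6160}{9}} = \sqrt{\frac{39704}{9}} = \frac{2 \sqrt{9926}}{3}$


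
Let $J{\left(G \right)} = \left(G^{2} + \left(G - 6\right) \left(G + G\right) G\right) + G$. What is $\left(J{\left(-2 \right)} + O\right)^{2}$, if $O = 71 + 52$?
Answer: $3721$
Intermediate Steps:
$O = 123$
$J{\left(G \right)} = G + G^{2} + 2 G^{2} \left(-6 + G\right)$ ($J{\left(G \right)} = \left(G^{2} + \left(-6 + G\right) 2 G G\right) + G = \left(G^{2} + 2 G \left(-6 + G\right) G\right) + G = \left(G^{2} + 2 G^{2} \left(-6 + G\right)\right) + G = G + G^{2} + 2 G^{2} \left(-6 + G\right)$)
$\left(J{\left(-2 \right)} + O\right)^{2} = \left(- 2 \left(1 - -22 + 2 \left(-2\right)^{2}\right) + 123\right)^{2} = \left(- 2 \left(1 + 22 + 2 \cdot 4\right) + 123\right)^{2} = \left(- 2 \left(1 + 22 + 8\right) + 123\right)^{2} = \left(\left(-2\right) 31 + 123\right)^{2} = \left(-62 + 123\right)^{2} = 61^{2} = 3721$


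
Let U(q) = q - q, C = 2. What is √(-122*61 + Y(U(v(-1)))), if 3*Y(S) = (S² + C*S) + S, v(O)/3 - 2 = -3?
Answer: 61*I*√2 ≈ 86.267*I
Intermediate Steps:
v(O) = -3 (v(O) = 6 + 3*(-3) = 6 - 9 = -3)
U(q) = 0
Y(S) = S + S²/3 (Y(S) = ((S² + 2*S) + S)/3 = (S² + 3*S)/3 = S + S²/3)
√(-122*61 + Y(U(v(-1)))) = √(-122*61 + (⅓)*0*(3 + 0)) = √(-7442 + (⅓)*0*3) = √(-7442 + 0) = √(-7442) = 61*I*√2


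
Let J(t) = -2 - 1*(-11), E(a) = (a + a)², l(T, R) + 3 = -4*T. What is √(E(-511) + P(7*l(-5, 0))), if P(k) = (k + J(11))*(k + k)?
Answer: 2*√268737 ≈ 1036.8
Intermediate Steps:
l(T, R) = -3 - 4*T
E(a) = 4*a² (E(a) = (2*a)² = 4*a²)
J(t) = 9 (J(t) = -2 + 11 = 9)
P(k) = 2*k*(9 + k) (P(k) = (k + 9)*(k + k) = (9 + k)*(2*k) = 2*k*(9 + k))
√(E(-511) + P(7*l(-5, 0))) = √(4*(-511)² + 2*(7*(-3 - 4*(-5)))*(9 + 7*(-3 - 4*(-5)))) = √(4*261121 + 2*(7*(-3 + 20))*(9 + 7*(-3 + 20))) = √(1044484 + 2*(7*17)*(9 + 7*17)) = √(1044484 + 2*119*(9 + 119)) = √(1044484 + 2*119*128) = √(1044484 + 30464) = √1074948 = 2*√268737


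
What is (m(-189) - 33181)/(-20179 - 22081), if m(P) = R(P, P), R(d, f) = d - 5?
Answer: 6675/8452 ≈ 0.78975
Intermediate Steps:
R(d, f) = -5 + d
m(P) = -5 + P
(m(-189) - 33181)/(-20179 - 22081) = ((-5 - 189) - 33181)/(-20179 - 22081) = (-194 - 33181)/(-42260) = -33375*(-1/42260) = 6675/8452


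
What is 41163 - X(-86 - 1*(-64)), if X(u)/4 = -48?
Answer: 41355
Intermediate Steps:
X(u) = -192 (X(u) = 4*(-48) = -192)
41163 - X(-86 - 1*(-64)) = 41163 - 1*(-192) = 41163 + 192 = 41355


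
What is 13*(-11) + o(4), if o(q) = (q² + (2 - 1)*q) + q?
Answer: -119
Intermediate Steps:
o(q) = q² + 2*q (o(q) = (q² + 1*q) + q = (q² + q) + q = (q + q²) + q = q² + 2*q)
13*(-11) + o(4) = 13*(-11) + 4*(2 + 4) = -143 + 4*6 = -143 + 24 = -119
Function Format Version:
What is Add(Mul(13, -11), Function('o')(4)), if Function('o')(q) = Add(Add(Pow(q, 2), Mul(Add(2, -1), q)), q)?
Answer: -119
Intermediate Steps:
Function('o')(q) = Add(Pow(q, 2), Mul(2, q)) (Function('o')(q) = Add(Add(Pow(q, 2), Mul(1, q)), q) = Add(Add(Pow(q, 2), q), q) = Add(Add(q, Pow(q, 2)), q) = Add(Pow(q, 2), Mul(2, q)))
Add(Mul(13, -11), Function('o')(4)) = Add(Mul(13, -11), Mul(4, Add(2, 4))) = Add(-143, Mul(4, 6)) = Add(-143, 24) = -119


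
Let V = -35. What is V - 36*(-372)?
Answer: 13357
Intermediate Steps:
V - 36*(-372) = -35 - 36*(-372) = -35 + 13392 = 13357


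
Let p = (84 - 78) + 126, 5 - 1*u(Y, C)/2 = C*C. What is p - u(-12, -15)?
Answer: 572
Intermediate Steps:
u(Y, C) = 10 - 2*C² (u(Y, C) = 10 - 2*C*C = 10 - 2*C²)
p = 132 (p = 6 + 126 = 132)
p - u(-12, -15) = 132 - (10 - 2*(-15)²) = 132 - (10 - 2*225) = 132 - (10 - 450) = 132 - 1*(-440) = 132 + 440 = 572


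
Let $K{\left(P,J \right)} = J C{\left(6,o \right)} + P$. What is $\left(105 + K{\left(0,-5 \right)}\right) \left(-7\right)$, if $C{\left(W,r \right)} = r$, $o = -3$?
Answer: $-840$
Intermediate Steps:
$K{\left(P,J \right)} = P - 3 J$ ($K{\left(P,J \right)} = J \left(-3\right) + P = - 3 J + P = P - 3 J$)
$\left(105 + K{\left(0,-5 \right)}\right) \left(-7\right) = \left(105 + \left(0 - -15\right)\right) \left(-7\right) = \left(105 + \left(0 + 15\right)\right) \left(-7\right) = \left(105 + 15\right) \left(-7\right) = 120 \left(-7\right) = -840$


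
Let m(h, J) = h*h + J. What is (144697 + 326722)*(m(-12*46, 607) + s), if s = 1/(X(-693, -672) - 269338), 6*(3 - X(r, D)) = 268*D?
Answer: 34445041587992152/239319 ≈ 1.4393e+11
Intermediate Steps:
X(r, D) = 3 - 134*D/3
m(h, J) = J + h² (m(h, J) = h² + J = J + h²)
s = -1/239319 (s = 1/((3 - 134/3*(-672)) - 269338) = 1/((3 + 30016) - 269338) = 1/(30019 - 269338) = 1/(-239319) = -1/239319 ≈ -4.1785e-6)
(144697 + 326722)*(m(-12*46, 607) + s) = (144697 + 326722)*((607 + (-12*46)²) - 1/239319) = 471419*((607 + (-552)²) - 1/239319) = 471419*((607 + 304704) - 1/239319) = 471419*(305311 - 1/239319) = 471419*(73066723208/239319) = 34445041587992152/239319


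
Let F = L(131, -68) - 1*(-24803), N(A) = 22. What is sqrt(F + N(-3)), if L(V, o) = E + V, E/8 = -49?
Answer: 2*sqrt(6141) ≈ 156.73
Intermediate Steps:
E = -392 (E = 8*(-49) = -392)
L(V, o) = -392 + V
F = 24542 (F = (-392 + 131) - 1*(-24803) = -261 + 24803 = 24542)
sqrt(F + N(-3)) = sqrt(24542 + 22) = sqrt(24564) = 2*sqrt(6141)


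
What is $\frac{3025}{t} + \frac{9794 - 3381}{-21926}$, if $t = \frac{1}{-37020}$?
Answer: $- \frac{2455394079413}{21926} \approx -1.1199 \cdot 10^{8}$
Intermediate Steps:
$t = - \frac{1}{37020} \approx -2.7012 \cdot 10^{-5}$
$\frac{3025}{t} + \frac{9794 - 3381}{-21926} = \frac{3025}{- \frac{1}{37020}} + \frac{9794 - 3381}{-21926} = 3025 \left(-37020\right) + 6413 \left(- \frac{1}{21926}\right) = -111985500 - \frac{6413}{21926} = - \frac{2455394079413}{21926}$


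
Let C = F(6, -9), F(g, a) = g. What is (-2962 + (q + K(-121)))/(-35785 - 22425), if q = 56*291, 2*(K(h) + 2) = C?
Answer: -2667/11642 ≈ -0.22908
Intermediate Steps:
C = 6
K(h) = 1 (K(h) = -2 + (½)*6 = -2 + 3 = 1)
q = 16296
(-2962 + (q + K(-121)))/(-35785 - 22425) = (-2962 + (16296 + 1))/(-35785 - 22425) = (-2962 + 16297)/(-58210) = 13335*(-1/58210) = -2667/11642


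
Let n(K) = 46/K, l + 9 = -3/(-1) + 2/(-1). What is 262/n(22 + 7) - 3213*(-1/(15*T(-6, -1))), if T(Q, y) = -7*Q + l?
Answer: 39439/230 ≈ 171.47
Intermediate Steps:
l = -8 (l = -9 + (-3/(-1) + 2/(-1)) = -9 + (-3*(-1) + 2*(-1)) = -9 + (3 - 2) = -9 + 1 = -8)
T(Q, y) = -8 - 7*Q (T(Q, y) = -7*Q - 8 = -8 - 7*Q)
262/n(22 + 7) - 3213*(-1/(15*T(-6, -1))) = 262/((46/(22 + 7))) - 3213*(-1/(15*(-8 - 7*(-6)))) = 262/((46/29)) - 3213*(-1/(15*(-8 + 42))) = 262/((46*(1/29))) - 3213/((-15*34)) = 262/(46/29) - 3213/(-510) = 262*(29/46) - 3213*(-1/510) = 3799/23 + 63/10 = 39439/230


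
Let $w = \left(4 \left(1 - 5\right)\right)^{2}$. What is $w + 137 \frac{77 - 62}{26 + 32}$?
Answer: $\frac{16903}{58} \approx 291.43$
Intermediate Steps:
$w = 256$ ($w = \left(4 \left(-4\right)\right)^{2} = \left(-16\right)^{2} = 256$)
$w + 137 \frac{77 - 62}{26 + 32} = 256 + 137 \frac{77 - 62}{26 + 32} = 256 + 137 \cdot \frac{15}{58} = 256 + \frac{2055}{58} = \frac{16903}{58}$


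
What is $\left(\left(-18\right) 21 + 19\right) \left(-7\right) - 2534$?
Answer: $-21$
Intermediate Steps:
$\left(\left(-18\right) 21 + 19\right) \left(-7\right) - 2534 = \left(-378 + 19\right) \left(-7\right) - 2534 = \left(-359\right) \left(-7\right) - 2534 = 2513 - 2534 = -21$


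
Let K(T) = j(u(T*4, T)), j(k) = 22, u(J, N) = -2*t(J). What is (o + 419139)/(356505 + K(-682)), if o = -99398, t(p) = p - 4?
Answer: 319741/356527 ≈ 0.89682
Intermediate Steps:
t(p) = -4 + p
u(J, N) = 8 - 2*J (u(J, N) = -2*(-4 + J) = 8 - 2*J)
K(T) = 22
(o + 419139)/(356505 + K(-682)) = (-99398 + 419139)/(356505 + 22) = 319741/356527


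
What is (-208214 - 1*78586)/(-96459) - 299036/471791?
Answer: 35488315092/15169496023 ≈ 2.3395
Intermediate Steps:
(-208214 - 1*78586)/(-96459) - 299036/471791 = (-208214 - 78586)*(-1/96459) - 299036*1/471791 = -286800*(-1/96459) - 299036/471791 = 95600/32153 - 299036/471791 = 35488315092/15169496023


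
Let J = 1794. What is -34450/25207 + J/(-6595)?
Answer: -20955316/12787705 ≈ -1.6387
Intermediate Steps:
-34450/25207 + J/(-6595) = -34450/25207 + 1794/(-6595) = -34450*1/25207 + 1794*(-1/6595) = -2650/1939 - 1794/6595 = -20955316/12787705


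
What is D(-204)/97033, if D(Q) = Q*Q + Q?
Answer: 41412/97033 ≈ 0.42678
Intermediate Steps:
D(Q) = Q + Q² (D(Q) = Q² + Q = Q + Q²)
D(-204)/97033 = -204*(1 - 204)/97033 = -204*(-203)*(1/97033) = 41412*(1/97033) = 41412/97033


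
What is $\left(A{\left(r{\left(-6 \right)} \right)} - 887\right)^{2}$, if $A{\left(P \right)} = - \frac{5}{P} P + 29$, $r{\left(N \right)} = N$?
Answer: $744769$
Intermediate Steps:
$A{\left(P \right)} = 24$ ($A{\left(P \right)} = -5 + 29 = 24$)
$\left(A{\left(r{\left(-6 \right)} \right)} - 887\right)^{2} = \left(24 - 887\right)^{2} = \left(-863\right)^{2} = 744769$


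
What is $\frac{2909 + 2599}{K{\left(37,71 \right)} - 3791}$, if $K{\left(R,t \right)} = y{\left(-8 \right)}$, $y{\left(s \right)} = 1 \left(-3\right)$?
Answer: $- \frac{2754}{1897} \approx -1.4518$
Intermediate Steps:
$y{\left(s \right)} = -3$
$K{\left(R,t \right)} = -3$
$\frac{2909 + 2599}{K{\left(37,71 \right)} - 3791} = \frac{2909 + 2599}{-3 - 3791} = \frac{5508}{-3794} = 5508 \left(- \frac{1}{3794}\right) = - \frac{2754}{1897}$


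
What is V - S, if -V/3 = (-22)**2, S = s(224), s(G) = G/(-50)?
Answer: -36188/25 ≈ -1447.5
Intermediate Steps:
s(G) = -G/50 (s(G) = G*(-1/50) = -G/50)
S = -112/25 (S = -1/50*224 = -112/25 ≈ -4.4800)
V = -1452 (V = -3*(-22)**2 = -3*484 = -1452)
V - S = -1452 - 1*(-112/25) = -1452 + 112/25 = -36188/25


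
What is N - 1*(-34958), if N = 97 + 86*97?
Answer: 43397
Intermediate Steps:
N = 8439 (N = 97 + 8342 = 8439)
N - 1*(-34958) = 8439 - 1*(-34958) = 8439 + 34958 = 43397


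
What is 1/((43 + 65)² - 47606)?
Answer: -1/35942 ≈ -2.7823e-5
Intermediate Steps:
1/((43 + 65)² - 47606) = 1/(108² - 47606) = 1/(11664 - 47606) = 1/(-35942) = -1/35942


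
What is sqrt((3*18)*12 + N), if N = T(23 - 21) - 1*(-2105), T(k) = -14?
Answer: sqrt(2739) ≈ 52.335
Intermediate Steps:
N = 2091 (N = -14 - 1*(-2105) = -14 + 2105 = 2091)
sqrt((3*18)*12 + N) = sqrt((3*18)*12 + 2091) = sqrt(54*12 + 2091) = sqrt(648 + 2091) = sqrt(2739)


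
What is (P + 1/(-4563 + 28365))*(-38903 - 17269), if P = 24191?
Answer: -5390585141246/3967 ≈ -1.3589e+9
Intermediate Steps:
(P + 1/(-4563 + 28365))*(-38903 - 17269) = (24191 + 1/(-4563 + 28365))*(-38903 - 17269) = (24191 + 1/23802)*(-56172) = (575794183/23802)*(-56172) = -5390585141246/3967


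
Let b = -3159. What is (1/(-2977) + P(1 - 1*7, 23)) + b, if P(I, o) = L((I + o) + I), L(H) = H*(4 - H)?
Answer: -9633573/2977 ≈ -3236.0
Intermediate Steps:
P(I, o) = (o + 2*I)*(4 - o - 2*I) (P(I, o) = ((I + o) + I)*(4 - ((I + o) + I)) = (o + 2*I)*(4 - (o + 2*I)) = (o + 2*I)*(4 + (-o - 2*I)) = (o + 2*I)*(4 - o - 2*I))
(1/(-2977) + P(1 - 1*7, 23)) + b = (1/(-2977) - (23 + 2*(1 - 1*7))*(-4 + 23 + 2*(1 - 1*7))) - 3159 = (-1/2977 - (23 + 2*(1 - 7))*(-4 + 23 + 2*(1 - 7))) - 3159 = (-1/2977 - (23 + 2*(-6))*(-4 + 23 + 2*(-6))) - 3159 = (-1/2977 - (23 - 12)*(-4 + 23 - 12)) - 3159 = (-1/2977 - 1*11*7) - 3159 = (-1/2977 - 77) - 3159 = -229230/2977 - 3159 = -9633573/2977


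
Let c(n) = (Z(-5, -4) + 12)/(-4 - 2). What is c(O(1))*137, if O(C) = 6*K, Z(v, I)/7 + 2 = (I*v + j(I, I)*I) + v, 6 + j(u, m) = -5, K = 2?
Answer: -18769/2 ≈ -9384.5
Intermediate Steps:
j(u, m) = -11 (j(u, m) = -6 - 5 = -11)
Z(v, I) = -14 - 77*I + 7*v + 7*I*v (Z(v, I) = -14 + 7*((I*v - 11*I) + v) = -14 + 7*((-11*I + I*v) + v) = -14 + 7*(v - 11*I + I*v) = -14 + (-77*I + 7*v + 7*I*v) = -14 - 77*I + 7*v + 7*I*v)
O(C) = 12 (O(C) = 6*2 = 12)
c(n) = -137/2 (c(n) = ((-14 - 77*(-4) + 7*(-5) + 7*(-4)*(-5)) + 12)/(-4 - 2) = ((-14 + 308 - 35 + 140) + 12)/(-6) = (399 + 12)*(-⅙) = 411*(-⅙) = -137/2)
c(O(1))*137 = -137/2*137 = -18769/2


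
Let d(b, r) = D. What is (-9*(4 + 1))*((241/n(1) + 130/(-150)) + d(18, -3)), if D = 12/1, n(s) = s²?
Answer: -11346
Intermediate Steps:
D = 12 (D = 12*1 = 12)
d(b, r) = 12
(-9*(4 + 1))*((241/n(1) + 130/(-150)) + d(18, -3)) = (-9*(4 + 1))*((241/(1²) + 130/(-150)) + 12) = (-9*5)*((241/1 + 130*(-1/150)) + 12) = -45*((241*1 - 13/15) + 12) = -45*((241 - 13/15) + 12) = -45*(3602/15 + 12) = -45*3782/15 = -11346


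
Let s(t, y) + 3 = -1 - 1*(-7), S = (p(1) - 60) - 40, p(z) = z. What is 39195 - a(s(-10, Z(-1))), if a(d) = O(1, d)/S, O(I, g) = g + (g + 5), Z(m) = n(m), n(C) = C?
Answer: 352756/9 ≈ 39195.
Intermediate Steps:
Z(m) = m
O(I, g) = 5 + 2*g (O(I, g) = g + (5 + g) = 5 + 2*g)
S = -99 (S = (1 - 60) - 40 = -59 - 40 = -99)
s(t, y) = 3 (s(t, y) = -3 + (-1 - 1*(-7)) = -3 + (-1 + 7) = -3 + 6 = 3)
a(d) = -5/99 - 2*d/99 (a(d) = (5 + 2*d)/(-99) = (5 + 2*d)*(-1/99) = -5/99 - 2*d/99)
39195 - a(s(-10, Z(-1))) = 39195 - (-5/99 - 2/99*3) = 39195 - (-5/99 - 2/33) = 39195 - 1*(-1/9) = 39195 + 1/9 = 352756/9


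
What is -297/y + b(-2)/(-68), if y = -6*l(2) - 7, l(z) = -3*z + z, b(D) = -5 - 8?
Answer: -1175/68 ≈ -17.279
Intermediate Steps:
b(D) = -13
l(z) = -2*z
y = 17 (y = -(-12)*2 - 7 = -6*(-4) - 7 = 24 - 7 = 17)
-297/y + b(-2)/(-68) = -297/17 - 13/(-68) = -297*1/17 - 13*(-1/68) = -297/17 + 13/68 = -1175/68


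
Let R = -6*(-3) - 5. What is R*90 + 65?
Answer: 1235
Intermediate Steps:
R = 13 (R = 18 - 5 = 13)
R*90 + 65 = 13*90 + 65 = 1170 + 65 = 1235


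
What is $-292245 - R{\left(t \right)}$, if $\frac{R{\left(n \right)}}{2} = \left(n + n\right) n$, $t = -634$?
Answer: $-1900069$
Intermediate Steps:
$R{\left(n \right)} = 4 n^{2}$ ($R{\left(n \right)} = 2 \left(n + n\right) n = 2 \cdot 2 n n = 2 \cdot 2 n^{2} = 4 n^{2}$)
$-292245 - R{\left(t \right)} = -292245 - 4 \left(-634\right)^{2} = -292245 - 4 \cdot 401956 = -292245 - 1607824 = -1900069$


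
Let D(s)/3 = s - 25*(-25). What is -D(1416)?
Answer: -6123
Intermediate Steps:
D(s) = 1875 + 3*s (D(s) = 3*(s - 25*(-25)) = 3*(s + 625) = 3*(625 + s) = 1875 + 3*s)
-D(1416) = -(1875 + 3*1416) = -(1875 + 4248) = -1*6123 = -6123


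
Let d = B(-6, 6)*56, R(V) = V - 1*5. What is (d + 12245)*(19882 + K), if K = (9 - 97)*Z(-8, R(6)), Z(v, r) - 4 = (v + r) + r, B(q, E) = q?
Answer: 238870722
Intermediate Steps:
R(V) = -5 + V (R(V) = V - 5 = -5 + V)
Z(v, r) = 4 + v + 2*r (Z(v, r) = 4 + ((v + r) + r) = 4 + ((r + v) + r) = 4 + (v + 2*r) = 4 + v + 2*r)
d = -336 (d = -6*56 = -336)
K = 176 (K = (9 - 97)*(4 - 8 + 2*(-5 + 6)) = -88*(4 - 8 + 2*1) = -88*(4 - 8 + 2) = -88*(-2) = 176)
(d + 12245)*(19882 + K) = (-336 + 12245)*(19882 + 176) = 11909*20058 = 238870722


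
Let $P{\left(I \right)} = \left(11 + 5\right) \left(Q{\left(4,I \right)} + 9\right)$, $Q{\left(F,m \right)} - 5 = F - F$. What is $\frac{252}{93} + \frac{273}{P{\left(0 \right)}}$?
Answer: $\frac{3897}{992} \approx 3.9284$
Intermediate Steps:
$Q{\left(F,m \right)} = 5$ ($Q{\left(F,m \right)} = 5 + \left(F - F\right) = 5 + 0 = 5$)
$P{\left(I \right)} = 224$ ($P{\left(I \right)} = \left(11 + 5\right) \left(5 + 9\right) = 16 \cdot 14 = 224$)
$\frac{252}{93} + \frac{273}{P{\left(0 \right)}} = \frac{252}{93} + \frac{273}{224} = 252 \cdot \frac{1}{93} + 273 \cdot \frac{1}{224} = \frac{84}{31} + \frac{39}{32} = \frac{3897}{992}$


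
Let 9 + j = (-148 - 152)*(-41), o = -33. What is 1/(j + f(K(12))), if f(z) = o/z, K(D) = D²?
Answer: 48/589957 ≈ 8.1362e-5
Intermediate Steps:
f(z) = -33/z
j = 12291 (j = -9 + (-148 - 152)*(-41) = -9 - 300*(-41) = -9 + 12300 = 12291)
1/(j + f(K(12))) = 1/(12291 - 33/(12²)) = 1/(12291 - 33/144) = 1/(12291 - 33*1/144) = 1/(12291 - 11/48) = 1/(589957/48) = 48/589957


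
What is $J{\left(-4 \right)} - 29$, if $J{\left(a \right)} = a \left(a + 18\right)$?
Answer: $-85$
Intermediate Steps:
$J{\left(a \right)} = a \left(18 + a\right)$
$J{\left(-4 \right)} - 29 = - 4 \left(18 - 4\right) - 29 = \left(-4\right) 14 - 29 = -56 - 29 = -85$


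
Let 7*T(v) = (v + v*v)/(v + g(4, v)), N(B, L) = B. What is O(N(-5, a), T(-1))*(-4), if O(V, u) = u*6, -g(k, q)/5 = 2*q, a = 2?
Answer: 0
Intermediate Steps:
g(k, q) = -10*q
T(v) = -(v + v²)/(63*v) (T(v) = ((v + v*v)/(v - 10*v))/7 = ((v + v²)/((-9*v)))/7 = ((v + v²)*(-1/(9*v)))/7 = (-(v + v²)/(9*v))/7 = -(v + v²)/(63*v))
O(V, u) = 6*u
O(N(-5, a), T(-1))*(-4) = (6*(-1/63 - 1/63*(-1)))*(-4) = (6*(-1/63 + 1/63))*(-4) = (6*0)*(-4) = 0*(-4) = 0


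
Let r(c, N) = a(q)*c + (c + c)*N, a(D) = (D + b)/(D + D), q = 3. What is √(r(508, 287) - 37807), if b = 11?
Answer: √2294733/3 ≈ 504.95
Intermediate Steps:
a(D) = (11 + D)/(2*D) (a(D) = (D + 11)/(D + D) = (11 + D)/((2*D)) = (11 + D)*(1/(2*D)) = (11 + D)/(2*D))
r(c, N) = 7*c/3 + 2*N*c (r(c, N) = ((½)*(11 + 3)/3)*c + (c + c)*N = ((½)*(⅓)*14)*c + (2*c)*N = 7*c/3 + 2*N*c)
√(r(508, 287) - 37807) = √((⅓)*508*(7 + 6*287) - 37807) = √((⅓)*508*(7 + 1722) - 37807) = √((⅓)*508*1729 - 37807) = √(878332/3 - 37807) = √(764911/3) = √2294733/3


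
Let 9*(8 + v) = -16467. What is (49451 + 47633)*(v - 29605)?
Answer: -9157739552/3 ≈ -3.0526e+9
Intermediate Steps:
v = -5513/3 (v = -8 + (⅑)*(-16467) = -8 - 5489/3 = -5513/3 ≈ -1837.7)
(49451 + 47633)*(v - 29605) = (49451 + 47633)*(-5513/3 - 29605) = 97084*(-94328/3) = -9157739552/3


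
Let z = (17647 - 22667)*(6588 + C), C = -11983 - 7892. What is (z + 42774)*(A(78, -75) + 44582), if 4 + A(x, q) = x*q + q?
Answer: 2579837046642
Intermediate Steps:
C = -19875
A(x, q) = -4 + q + q*x (A(x, q) = -4 + (x*q + q) = -4 + (q*x + q) = -4 + (q + q*x) = -4 + q + q*x)
z = 66700740 (z = (17647 - 22667)*(6588 - 19875) = -5020*(-13287) = 66700740)
(z + 42774)*(A(78, -75) + 44582) = (66700740 + 42774)*((-4 - 75 - 75*78) + 44582) = 66743514*((-4 - 75 - 5850) + 44582) = 66743514*(-5929 + 44582) = 66743514*38653 = 2579837046642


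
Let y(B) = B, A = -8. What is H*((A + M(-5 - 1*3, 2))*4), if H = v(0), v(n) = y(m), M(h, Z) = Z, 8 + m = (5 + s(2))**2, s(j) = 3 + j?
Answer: -2208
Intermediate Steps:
m = 92 (m = -8 + (5 + (3 + 2))**2 = -8 + (5 + 5)**2 = -8 + 10**2 = -8 + 100 = 92)
v(n) = 92
H = 92
H*((A + M(-5 - 1*3, 2))*4) = 92*((-8 + 2)*4) = 92*(-6*4) = 92*(-24) = -2208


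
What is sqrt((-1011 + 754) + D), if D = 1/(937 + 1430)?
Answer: I*sqrt(159987634)/789 ≈ 16.031*I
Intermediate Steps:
D = 1/2367 ≈ 0.00042248
sqrt((-1011 + 754) + D) = sqrt((-1011 + 754) + 1/2367) = sqrt(-257 + 1/2367) = sqrt(-608318/2367) = I*sqrt(159987634)/789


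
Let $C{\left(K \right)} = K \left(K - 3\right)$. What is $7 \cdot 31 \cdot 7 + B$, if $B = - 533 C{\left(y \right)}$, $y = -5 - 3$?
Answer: $-45385$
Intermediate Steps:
$y = -8$
$C{\left(K \right)} = K \left(-3 + K\right)$
$B = -46904$ ($B = - 533 \left(- 8 \left(-3 - 8\right)\right) = - 533 \left(\left(-8\right) \left(-11\right)\right) = \left(-533\right) 88 = -46904$)
$7 \cdot 31 \cdot 7 + B = 7 \cdot 31 \cdot 7 - 46904 = 217 \cdot 7 - 46904 = 1519 - 46904 = -45385$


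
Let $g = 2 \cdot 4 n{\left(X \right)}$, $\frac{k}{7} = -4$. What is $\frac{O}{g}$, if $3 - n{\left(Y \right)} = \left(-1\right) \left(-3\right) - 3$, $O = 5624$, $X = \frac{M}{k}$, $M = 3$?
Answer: $\frac{703}{3} \approx 234.33$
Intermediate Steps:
$k = -28$ ($k = 7 \left(-4\right) = -28$)
$X = - \frac{3}{28}$ ($X = \frac{3}{-28} = 3 \left(- \frac{1}{28}\right) = - \frac{3}{28} \approx -0.10714$)
$n{\left(Y \right)} = 3$ ($n{\left(Y \right)} = 3 - \left(\left(-1\right) \left(-3\right) - 3\right) = 3 - \left(3 - 3\right) = 3 - 0 = 3 + 0 = 3$)
$g = 24$ ($g = 2 \cdot 4 \cdot 3 = 8 \cdot 3 = 24$)
$\frac{O}{g} = \frac{5624}{24} = 5624 \cdot \frac{1}{24} = \frac{703}{3}$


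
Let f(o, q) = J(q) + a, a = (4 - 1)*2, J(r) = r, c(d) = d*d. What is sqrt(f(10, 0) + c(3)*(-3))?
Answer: I*sqrt(21) ≈ 4.5826*I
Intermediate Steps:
c(d) = d**2
a = 6 (a = 3*2 = 6)
f(o, q) = 6 + q (f(o, q) = q + 6 = 6 + q)
sqrt(f(10, 0) + c(3)*(-3)) = sqrt((6 + 0) + 3**2*(-3)) = sqrt(6 + 9*(-3)) = sqrt(6 - 27) = sqrt(-21) = I*sqrt(21)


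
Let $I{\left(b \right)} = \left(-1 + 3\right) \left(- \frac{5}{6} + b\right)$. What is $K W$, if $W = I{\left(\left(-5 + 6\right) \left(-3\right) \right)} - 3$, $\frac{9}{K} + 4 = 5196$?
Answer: $- \frac{12}{649} \approx -0.01849$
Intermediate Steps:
$I{\left(b \right)} = - \frac{5}{3} + 2 b$ ($I{\left(b \right)} = 2 \left(\left(-5\right) \frac{1}{6} + b\right) = 2 \left(- \frac{5}{6} + b\right) = - \frac{5}{3} + 2 b$)
$K = \frac{9}{5192}$ ($K = \frac{9}{-4 + 5196} = \frac{9}{5192} \approx 0.0017334$)
$W = - \frac{32}{3}$ ($W = \left(- \frac{5}{3} + 2 \left(-5 + 6\right) \left(-3\right)\right) - 3 = \left(- \frac{5}{3} + 2 \cdot 1 \left(-3\right)\right) - 3 = \left(- \frac{5}{3} + 2 \left(-3\right)\right) - 3 = \left(- \frac{5}{3} - 6\right) - 3 = - \frac{23}{3} - 3 = - \frac{32}{3} \approx -10.667$)
$K W = \frac{9}{5192} \left(- \frac{32}{3}\right) = - \frac{12}{649}$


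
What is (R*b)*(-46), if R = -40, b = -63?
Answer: -115920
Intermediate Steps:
(R*b)*(-46) = -40*(-63)*(-46) = 2520*(-46) = -115920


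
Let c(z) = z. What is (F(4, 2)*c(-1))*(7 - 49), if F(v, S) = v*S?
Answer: 336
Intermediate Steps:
F(v, S) = S*v
(F(4, 2)*c(-1))*(7 - 49) = ((2*4)*(-1))*(7 - 49) = (8*(-1))*(-42) = -8*(-42) = 336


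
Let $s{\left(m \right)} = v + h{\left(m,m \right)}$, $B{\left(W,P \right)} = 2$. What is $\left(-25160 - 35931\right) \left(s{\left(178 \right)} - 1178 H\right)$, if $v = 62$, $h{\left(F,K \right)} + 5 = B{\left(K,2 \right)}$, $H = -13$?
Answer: $-939151943$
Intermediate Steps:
$h{\left(F,K \right)} = -3$ ($h{\left(F,K \right)} = -5 + 2 = -3$)
$s{\left(m \right)} = 59$ ($s{\left(m \right)} = 62 - 3 = 59$)
$\left(-25160 - 35931\right) \left(s{\left(178 \right)} - 1178 H\right) = \left(-25160 - 35931\right) \left(59 - -15314\right) = - 61091 \left(59 + 15314\right) = \left(-61091\right) 15373 = -939151943$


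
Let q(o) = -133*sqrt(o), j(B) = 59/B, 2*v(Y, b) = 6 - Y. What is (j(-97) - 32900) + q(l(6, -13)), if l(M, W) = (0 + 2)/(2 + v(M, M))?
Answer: -3204260/97 ≈ -33034.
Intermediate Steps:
v(Y, b) = 3 - Y/2 (v(Y, b) = (6 - Y)/2 = 3 - Y/2)
l(M, W) = 2/(5 - M/2) (l(M, W) = (0 + 2)/(2 + (3 - M/2)) = 2/(5 - M/2))
(j(-97) - 32900) + q(l(6, -13)) = (59/(-97) - 32900) - 133*2*sqrt(-1/(-10 + 6)) = (59*(-1/97) - 32900) - 133*2*sqrt(-1/(-4)) = (-59/97 - 32900) - 133*sqrt(-4*(-1/4)) = -3191359/97 - 133*sqrt(1) = -3191359/97 - 133*1 = -3191359/97 - 133 = -3204260/97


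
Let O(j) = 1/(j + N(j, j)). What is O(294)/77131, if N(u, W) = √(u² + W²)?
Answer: -1/22676514 + √2/22676514 ≈ 1.8266e-8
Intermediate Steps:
N(u, W) = √(W² + u²)
O(j) = 1/(j + √2*√(j²)) (O(j) = 1/(j + √(j² + j²)) = 1/(j + √(2*j²)) = 1/(j + √2*√(j²)))
O(294)/77131 = 1/((294 + √2*√(294²))*77131) = (1/77131)/(294 + √2*√86436) = (1/77131)/(294 + √2*294) = (1/77131)/(294 + 294*√2) = 1/(77131*(294 + 294*√2))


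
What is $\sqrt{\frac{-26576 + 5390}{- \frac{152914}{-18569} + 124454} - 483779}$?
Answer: $\frac{i \sqrt{161502557973892347759785}}{577784810} \approx 695.54 i$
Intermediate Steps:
$\sqrt{\frac{-26576 + 5390}{- \frac{152914}{-18569} + 124454} - 483779} = \sqrt{- \frac{21186}{\left(-152914\right) \left(- \frac{1}{18569}\right) + 124454} - 483779} = \sqrt{- \frac{21186}{\frac{152914}{18569} + 124454} - 483779} = \sqrt{- \frac{21186}{\frac{2311139240}{18569}} - 483779} = \sqrt{\left(-21186\right) \frac{18569}{2311139240} - 483779} = \sqrt{- \frac{196701417}{1155569620} - 483779} = \sqrt{- \frac{559040511895397}{1155569620}} = \frac{i \sqrt{161502557973892347759785}}{577784810}$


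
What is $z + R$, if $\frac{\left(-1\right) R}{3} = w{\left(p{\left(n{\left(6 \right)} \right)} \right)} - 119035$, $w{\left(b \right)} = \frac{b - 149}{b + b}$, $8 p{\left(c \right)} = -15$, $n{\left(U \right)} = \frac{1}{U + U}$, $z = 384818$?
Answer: $\frac{7418023}{10} \approx 7.418 \cdot 10^{5}$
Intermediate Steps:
$n{\left(U \right)} = \frac{1}{2 U}$
$p{\left(c \right)} = - \frac{15}{8}$ ($p{\left(c \right)} = \frac{1}{8} \left(-15\right) = - \frac{15}{8}$)
$w{\left(b \right)} = \frac{-149 + b}{2 b}$
$R = \frac{3569843}{10}$ ($R = - 3 \left(\frac{-149 - \frac{15}{8}}{2 \left(- \frac{15}{8}\right)} - 119035\right) = - 3 \left(\frac{1}{2} \left(- \frac{8}{15}\right) \left(- \frac{1207}{8}\right) - 119035\right) = - 3 \left(\frac{1207}{30} - 119035\right) = \left(-3\right) \left(- \frac{3569843}{30}\right) = \frac{3569843}{10} \approx 3.5698 \cdot 10^{5}$)
$z + R = 384818 + \frac{3569843}{10} = \frac{7418023}{10}$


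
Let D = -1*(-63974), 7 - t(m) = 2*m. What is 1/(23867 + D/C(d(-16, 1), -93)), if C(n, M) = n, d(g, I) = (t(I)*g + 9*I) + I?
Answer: 35/803358 ≈ 4.3567e-5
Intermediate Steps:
t(m) = 7 - 2*m
d(g, I) = 10*I + g*(7 - 2*I) (d(g, I) = ((7 - 2*I)*g + 9*I) + I = (g*(7 - 2*I) + 9*I) + I = (9*I + g*(7 - 2*I)) + I = 10*I + g*(7 - 2*I))
D = 63974
1/(23867 + D/C(d(-16, 1), -93)) = 1/(23867 + 63974/(10*1 - 1*(-16)*(-7 + 2*1))) = 1/(23867 + 63974/(10 - 1*(-16)*(-7 + 2))) = 1/(23867 + 63974/(10 - 1*(-16)*(-5))) = 1/(23867 + 63974/(10 - 80)) = 1/(23867 + 63974/(-70)) = 1/(23867 + 63974*(-1/70)) = 1/(23867 - 31987/35) = 1/(803358/35) = 35/803358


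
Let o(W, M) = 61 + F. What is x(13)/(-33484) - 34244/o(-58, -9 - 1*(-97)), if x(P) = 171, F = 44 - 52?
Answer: -1146635159/1774652 ≈ -646.12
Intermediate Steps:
F = -8
o(W, M) = 53 (o(W, M) = 61 - 8 = 53)
x(13)/(-33484) - 34244/o(-58, -9 - 1*(-97)) = 171/(-33484) - 34244/53 = 171*(-1/33484) - 34244*1/53 = -171/33484 - 34244/53 = -1146635159/1774652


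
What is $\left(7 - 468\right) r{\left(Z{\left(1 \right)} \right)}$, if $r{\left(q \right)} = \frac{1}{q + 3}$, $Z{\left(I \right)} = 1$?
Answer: $- \frac{461}{4} \approx -115.25$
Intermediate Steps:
$r{\left(q \right)} = \frac{1}{3 + q}$
$\left(7 - 468\right) r{\left(Z{\left(1 \right)} \right)} = \frac{7 - 468}{3 + 1} = - \frac{461}{4}$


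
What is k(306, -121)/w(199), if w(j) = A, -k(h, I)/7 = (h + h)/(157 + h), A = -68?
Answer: 63/463 ≈ 0.13607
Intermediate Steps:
k(h, I) = -14*h/(157 + h) (k(h, I) = -7*(h + h)/(157 + h) = -7*2*h/(157 + h) = -14*h/(157 + h))
w(j) = -68
k(306, -121)/w(199) = -14*306/(157 + 306)/(-68) = -14*306/463*(-1/68) = -14*306*1/463*(-1/68) = -4284/463*(-1/68) = 63/463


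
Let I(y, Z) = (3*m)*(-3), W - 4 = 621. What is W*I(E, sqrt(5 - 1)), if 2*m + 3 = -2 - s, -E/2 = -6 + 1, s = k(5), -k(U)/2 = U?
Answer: -28125/2 ≈ -14063.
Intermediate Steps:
k(U) = -2*U
W = 625 (W = 4 + 621 = 625)
s = -10 (s = -2*5 = -10)
E = 10 (E = -2*(-6 + 1) = -2*(-5) = 10)
m = 5/2 (m = -3/2 + (-2 - 1*(-10))/2 = -3/2 + (-2 + 10)/2 = -3/2 + (1/2)*8 = -3/2 + 4 = 5/2 ≈ 2.5000)
I(y, Z) = -45/2 (I(y, Z) = (3*(5/2))*(-3) = (15/2)*(-3) = -45/2)
W*I(E, sqrt(5 - 1)) = 625*(-45/2) = -28125/2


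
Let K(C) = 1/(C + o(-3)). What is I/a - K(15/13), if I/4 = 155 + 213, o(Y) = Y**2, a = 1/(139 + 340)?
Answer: 93071603/132 ≈ 7.0509e+5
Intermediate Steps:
a = 1/479 ≈ 0.0020877
I = 1472 (I = 4*(155 + 213) = 4*368 = 1472)
K(C) = 1/(9 + C) (K(C) = 1/(C + (-3)**2) = 1/(C + 9) = 1/(9 + C))
I/a - K(15/13) = 1472/(1/479) - 1/(9 + 15/13) = 1472*479 - 1/(9 + 15*(1/13)) = 705088 - 1/(9 + 15/13) = 705088 - 1/132/13 = 705088 - 1*13/132 = 705088 - 13/132 = 93071603/132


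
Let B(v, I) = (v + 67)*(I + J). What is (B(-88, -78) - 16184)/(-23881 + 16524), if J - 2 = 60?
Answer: 2264/1051 ≈ 2.1541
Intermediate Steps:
J = 62 (J = 2 + 60 = 62)
B(v, I) = (62 + I)*(67 + v) (B(v, I) = (v + 67)*(I + 62) = (67 + v)*(62 + I) = (62 + I)*(67 + v))
(B(-88, -78) - 16184)/(-23881 + 16524) = ((4154 + 62*(-88) + 67*(-78) - 78*(-88)) - 16184)/(-23881 + 16524) = ((4154 - 5456 - 5226 + 6864) - 16184)/(-7357) = (336 - 16184)*(-1/7357) = -15848*(-1/7357) = 2264/1051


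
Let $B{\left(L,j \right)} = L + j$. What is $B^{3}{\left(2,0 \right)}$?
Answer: $8$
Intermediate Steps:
$B^{3}{\left(2,0 \right)} = \left(2 + 0\right)^{3} = 2^{3} = 8$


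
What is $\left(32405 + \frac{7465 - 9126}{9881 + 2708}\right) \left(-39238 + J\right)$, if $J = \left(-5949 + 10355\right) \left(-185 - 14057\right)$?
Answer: $- \frac{25614651214469160}{12589} \approx -2.0347 \cdot 10^{12}$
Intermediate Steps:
$J = -62750252$ ($J = 4406 \left(-14242\right) = -62750252$)
$\left(32405 + \frac{7465 - 9126}{9881 + 2708}\right) \left(-39238 + J\right) = \left(32405 + \frac{7465 - 9126}{9881 + 2708}\right) \left(-39238 - 62750252\right) = \left(32405 - \frac{1661}{12589}\right) \left(-62789490\right) = \frac{407944884}{12589} \left(-62789490\right) = - \frac{25614651214469160}{12589}$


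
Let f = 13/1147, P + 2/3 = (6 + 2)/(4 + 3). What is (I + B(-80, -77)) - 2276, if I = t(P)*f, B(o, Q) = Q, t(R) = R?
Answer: -56676581/24087 ≈ -2353.0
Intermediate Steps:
P = 10/21 (P = -2/3 + (6 + 2)/(4 + 3) = -2/3 + 8/7 = 10/21 ≈ 0.47619)
f = 13/1147 (f = 13*(1/1147) = 13/1147 ≈ 0.011334)
I = 130/24087 (I = (10/21)*(13/1147) = 130/24087 ≈ 0.0053971)
(I + B(-80, -77)) - 2276 = (130/24087 - 77) - 2276 = -1854569/24087 - 2276 = -56676581/24087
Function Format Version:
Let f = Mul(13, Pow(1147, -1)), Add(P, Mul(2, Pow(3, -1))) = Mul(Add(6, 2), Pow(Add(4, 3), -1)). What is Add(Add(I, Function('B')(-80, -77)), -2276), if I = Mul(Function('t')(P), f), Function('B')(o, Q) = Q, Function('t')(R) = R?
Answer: Rational(-56676581, 24087) ≈ -2353.0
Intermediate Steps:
P = Rational(10, 21) (P = Add(Rational(-2, 3), Mul(Add(6, 2), Pow(Add(4, 3), -1))) = Add(Rational(-2, 3), Mul(8, Pow(7, -1))) = Add(Rational(-2, 3), Mul(8, Rational(1, 7))) = Add(Rational(-2, 3), Rational(8, 7)) = Rational(10, 21) ≈ 0.47619)
f = Rational(13, 1147) (f = Mul(13, Rational(1, 1147)) = Rational(13, 1147) ≈ 0.011334)
I = Rational(130, 24087) (I = Mul(Rational(10, 21), Rational(13, 1147)) = Rational(130, 24087) ≈ 0.0053971)
Add(Add(I, Function('B')(-80, -77)), -2276) = Add(Add(Rational(130, 24087), -77), -2276) = Add(Rational(-1854569, 24087), -2276) = Rational(-56676581, 24087)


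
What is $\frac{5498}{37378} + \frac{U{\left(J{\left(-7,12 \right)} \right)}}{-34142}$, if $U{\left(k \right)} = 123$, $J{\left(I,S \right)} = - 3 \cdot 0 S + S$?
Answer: $\frac{91557611}{638079838} \approx 0.14349$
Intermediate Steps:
$J{\left(I,S \right)} = S$ ($J{\left(I,S \right)} = \left(-3\right) 0 + S = 0 + S = S$)
$\frac{5498}{37378} + \frac{U{\left(J{\left(-7,12 \right)} \right)}}{-34142} = \frac{5498}{37378} + \frac{123}{-34142} = 5498 \cdot \frac{1}{37378} + 123 \left(- \frac{1}{34142}\right) = \frac{2749}{18689} - \frac{123}{34142} = \frac{91557611}{638079838}$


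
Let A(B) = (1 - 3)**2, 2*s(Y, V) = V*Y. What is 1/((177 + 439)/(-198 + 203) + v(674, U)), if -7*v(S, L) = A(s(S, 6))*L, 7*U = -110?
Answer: 245/32384 ≈ 0.0075655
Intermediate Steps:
s(Y, V) = V*Y/2 (s(Y, V) = (V*Y)/2 = V*Y/2)
U = -110/7 (U = (1/7)*(-110) = -110/7 ≈ -15.714)
A(B) = 4 (A(B) = (-2)**2 = 4)
v(S, L) = -4*L/7
1/((177 + 439)/(-198 + 203) + v(674, U)) = 1/((177 + 439)/(-198 + 203) - 4/7*(-110/7)) = 1/(616/5 + 440/49) = 1/(32384/245) = 245/32384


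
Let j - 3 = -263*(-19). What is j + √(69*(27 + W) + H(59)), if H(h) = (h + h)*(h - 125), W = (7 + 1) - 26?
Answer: 5000 + I*√7167 ≈ 5000.0 + 84.658*I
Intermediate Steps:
W = -18 (W = 8 - 26 = -18)
j = 5000 (j = 3 - 263*(-19) = 3 + 4997 = 5000)
H(h) = 2*h*(-125 + h) (H(h) = (2*h)*(-125 + h) = 2*h*(-125 + h))
j + √(69*(27 + W) + H(59)) = 5000 + √(69*(27 - 18) + 2*59*(-125 + 59)) = 5000 + √(69*9 + 2*59*(-66)) = 5000 + √(621 - 7788) = 5000 + √(-7167) = 5000 + I*√7167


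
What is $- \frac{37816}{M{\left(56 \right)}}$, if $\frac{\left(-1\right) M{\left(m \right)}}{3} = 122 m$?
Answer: $\frac{4727}{2562} \approx 1.845$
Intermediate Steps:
$M{\left(m \right)} = - 366 m$ ($M{\left(m \right)} = - 3 \cdot 122 m = - 366 m$)
$- \frac{37816}{M{\left(56 \right)}} = - \frac{37816}{\left(-366\right) 56} = - \frac{37816}{-20496} = \left(-37816\right) \left(- \frac{1}{20496}\right) = \frac{4727}{2562}$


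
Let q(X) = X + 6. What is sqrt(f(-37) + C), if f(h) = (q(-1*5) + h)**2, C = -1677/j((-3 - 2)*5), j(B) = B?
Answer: sqrt(34077)/5 ≈ 36.920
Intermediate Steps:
q(X) = 6 + X
C = 1677/25 (C = -1677*1/(5*(-3 - 2)) = -1677/((-5*5)) = -1677/(-25) = -1677*(-1/25) = 1677/25 ≈ 67.080)
f(h) = (1 + h)**2 (f(h) = ((6 - 1*5) + h)**2 = ((6 - 5) + h)**2 = (1 + h)**2)
sqrt(f(-37) + C) = sqrt((1 - 37)**2 + 1677/25) = sqrt((-36)**2 + 1677/25) = sqrt(1296 + 1677/25) = sqrt(34077/25) = sqrt(34077)/5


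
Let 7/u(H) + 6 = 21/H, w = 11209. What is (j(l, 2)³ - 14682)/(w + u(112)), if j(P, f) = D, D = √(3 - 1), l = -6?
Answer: -1365426/1042325 + 186*√2/1042325 ≈ -1.3097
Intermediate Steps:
D = √2 ≈ 1.4142
j(P, f) = √2
u(H) = 7/(-6 + 21/H)
(j(l, 2)³ - 14682)/(w + u(112)) = ((√2)³ - 14682)/(11209 - 7*112/(-21 + 6*112)) = (2*√2 - 14682)/(11209 - 7*112/(-21 + 672)) = (-14682 + 2*√2)/(11209 - 7*112/651) = (-14682 + 2*√2)/(11209 - 7*112*1/651) = (-14682 + 2*√2)/(11209 - 112/93) = (-14682 + 2*√2)/(1042325/93) = (-14682 + 2*√2)*(93/1042325) = -1365426/1042325 + 186*√2/1042325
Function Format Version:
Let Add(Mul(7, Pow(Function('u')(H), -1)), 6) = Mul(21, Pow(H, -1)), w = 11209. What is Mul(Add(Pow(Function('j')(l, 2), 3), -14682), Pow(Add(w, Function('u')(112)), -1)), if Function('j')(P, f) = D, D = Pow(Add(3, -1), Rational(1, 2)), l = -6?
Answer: Add(Rational(-1365426, 1042325), Mul(Rational(186, 1042325), Pow(2, Rational(1, 2)))) ≈ -1.3097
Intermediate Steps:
D = Pow(2, Rational(1, 2)) ≈ 1.4142
Function('j')(P, f) = Pow(2, Rational(1, 2))
Function('u')(H) = Mul(7, Pow(Add(-6, Mul(21, Pow(H, -1))), -1))
Mul(Add(Pow(Function('j')(l, 2), 3), -14682), Pow(Add(w, Function('u')(112)), -1)) = Mul(Add(Pow(Pow(2, Rational(1, 2)), 3), -14682), Pow(Add(11209, Mul(-7, 112, Pow(Add(-21, Mul(6, 112)), -1))), -1)) = Mul(Add(Mul(2, Pow(2, Rational(1, 2))), -14682), Pow(Add(11209, Mul(-7, 112, Pow(Add(-21, 672), -1))), -1)) = Mul(Add(-14682, Mul(2, Pow(2, Rational(1, 2)))), Pow(Add(11209, Mul(-7, 112, Pow(651, -1))), -1)) = Mul(Add(-14682, Mul(2, Pow(2, Rational(1, 2)))), Pow(Add(11209, Mul(-7, 112, Rational(1, 651))), -1)) = Mul(Add(-14682, Mul(2, Pow(2, Rational(1, 2)))), Pow(Add(11209, Rational(-112, 93)), -1)) = Mul(Add(-14682, Mul(2, Pow(2, Rational(1, 2)))), Pow(Rational(1042325, 93), -1)) = Mul(Add(-14682, Mul(2, Pow(2, Rational(1, 2)))), Rational(93, 1042325)) = Add(Rational(-1365426, 1042325), Mul(Rational(186, 1042325), Pow(2, Rational(1, 2))))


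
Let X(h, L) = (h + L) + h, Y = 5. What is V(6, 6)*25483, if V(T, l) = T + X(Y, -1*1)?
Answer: 382245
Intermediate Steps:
X(h, L) = L + 2*h (X(h, L) = (L + h) + h = L + 2*h)
V(T, l) = 9 + T (V(T, l) = T + (-1*1 + 2*5) = T + (-1 + 10) = T + 9 = 9 + T)
V(6, 6)*25483 = (9 + 6)*25483 = 15*25483 = 382245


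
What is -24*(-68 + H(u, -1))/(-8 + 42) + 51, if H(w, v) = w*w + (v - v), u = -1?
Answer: 1671/17 ≈ 98.294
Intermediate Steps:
H(w, v) = w² (H(w, v) = w² + 0 = w²)
-24*(-68 + H(u, -1))/(-8 + 42) + 51 = -24*(-68 + (-1)²)/(-8 + 42) + 51 = -24*(-68 + 1)/34 + 51 = -(-1608)/34 + 51 = -24*(-67/34) + 51 = 804/17 + 51 = 1671/17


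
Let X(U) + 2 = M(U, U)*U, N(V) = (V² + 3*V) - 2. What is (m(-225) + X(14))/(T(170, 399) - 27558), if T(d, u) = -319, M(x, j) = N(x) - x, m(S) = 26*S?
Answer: 2744/27877 ≈ 0.098432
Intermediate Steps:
N(V) = -2 + V² + 3*V
M(x, j) = -2 + x² + 2*x (M(x, j) = (-2 + x² + 3*x) - x = -2 + x² + 2*x)
X(U) = -2 + U*(-2 + U² + 2*U) (X(U) = -2 + (-2 + U² + 2*U)*U = -2 + U*(-2 + U² + 2*U))
(m(-225) + X(14))/(T(170, 399) - 27558) = (26*(-225) + (-2 + 14*(-2 + 14² + 2*14)))/(-319 - 27558) = (-5850 + (-2 + 14*(-2 + 196 + 28)))/(-27877) = (-5850 + (-2 + 14*222))*(-1/27877) = (-5850 + (-2 + 3108))*(-1/27877) = (-5850 + 3106)*(-1/27877) = -2744*(-1/27877) = 2744/27877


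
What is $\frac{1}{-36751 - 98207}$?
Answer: $- \frac{1}{134958} \approx -7.4097 \cdot 10^{-6}$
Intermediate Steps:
$\frac{1}{-36751 - 98207} = \frac{1}{-134958} = - \frac{1}{134958}$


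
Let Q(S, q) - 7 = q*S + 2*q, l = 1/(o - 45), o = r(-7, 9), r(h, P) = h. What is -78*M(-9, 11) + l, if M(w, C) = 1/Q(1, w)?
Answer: 1009/260 ≈ 3.8808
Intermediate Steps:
o = -7
l = -1/52 (l = 1/(-7 - 45) = 1/(-52) = -1/52 ≈ -0.019231)
Q(S, q) = 7 + 2*q + S*q (Q(S, q) = 7 + (q*S + 2*q) = 7 + (S*q + 2*q) = 7 + (2*q + S*q) = 7 + 2*q + S*q)
M(w, C) = 1/(7 + 3*w) (M(w, C) = 1/(7 + 2*w + 1*w) = 1/(7 + 2*w + w) = 1/(7 + 3*w))
-78*M(-9, 11) + l = -78/(7 + 3*(-9)) - 1/52 = -78/(7 - 27) - 1/52 = -78/(-20) - 1/52 = -78*(-1/20) - 1/52 = 39/10 - 1/52 = 1009/260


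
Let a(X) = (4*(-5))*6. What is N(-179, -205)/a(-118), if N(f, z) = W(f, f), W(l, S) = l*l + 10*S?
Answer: -30251/120 ≈ -252.09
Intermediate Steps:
W(l, S) = l² + 10*S
N(f, z) = f² + 10*f
a(X) = -120 (a(X) = -20*6 = -120)
N(-179, -205)/a(-118) = -179*(10 - 179)/(-120) = -179*(-169)*(-1/120) = 30251*(-1/120) = -30251/120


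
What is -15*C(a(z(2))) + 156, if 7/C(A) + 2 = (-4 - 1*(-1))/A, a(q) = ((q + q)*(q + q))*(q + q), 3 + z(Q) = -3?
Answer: 240036/1151 ≈ 208.55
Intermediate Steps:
z(Q) = -6 (z(Q) = -3 - 3 = -6)
a(q) = 8*q³ (a(q) = ((2*q)*(2*q))*(2*q) = (4*q²)*(2*q) = 8*q³)
C(A) = 7/(-2 - 3/A) (C(A) = 7/(-2 + (-4 - 1*(-1))/A) = 7/(-2 + (-4 + 1)/A) = 7/(-2 - 3/A))
-15*C(a(z(2))) + 156 = -(-105)*8*(-6)³/(3 + 2*(8*(-6)³)) + 156 = -(-105)*8*(-216)/(3 + 2*(8*(-216))) + 156 = -(-105)*(-1728)/(3 + 2*(-1728)) + 156 = -(-105)*(-1728)/(3 - 3456) + 156 = -(-105)*(-1728)/(-3453) + 156 = -(-105)*(-1728)*(-1)/3453 + 156 = -15*(-4032/1151) + 156 = 60480/1151 + 156 = 240036/1151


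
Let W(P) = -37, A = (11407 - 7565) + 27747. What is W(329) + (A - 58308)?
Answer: -26756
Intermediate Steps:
A = 31589 (A = 3842 + 27747 = 31589)
W(329) + (A - 58308) = -37 + (31589 - 58308) = -37 - 26719 = -26756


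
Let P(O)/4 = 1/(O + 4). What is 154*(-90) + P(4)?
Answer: -27719/2 ≈ -13860.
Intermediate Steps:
P(O) = 4/(4 + O) (P(O) = 4/(O + 4) = 4/(4 + O))
154*(-90) + P(4) = 154*(-90) + 4/(4 + 4) = -13860 + 4/8 = -13860 + 4*(1/8) = -13860 + 1/2 = -27719/2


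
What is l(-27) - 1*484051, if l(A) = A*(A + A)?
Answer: -482593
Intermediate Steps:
l(A) = 2*A² (l(A) = A*(2*A) = 2*A²)
l(-27) - 1*484051 = 2*(-27)² - 1*484051 = 2*729 - 484051 = 1458 - 484051 = -482593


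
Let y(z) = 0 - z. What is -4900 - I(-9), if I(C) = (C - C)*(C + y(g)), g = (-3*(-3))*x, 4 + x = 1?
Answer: -4900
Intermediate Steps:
x = -3 (x = -4 + 1 = -3)
g = -27 (g = -3*(-3)*(-3) = 9*(-3) = -27)
y(z) = -z
I(C) = 0 (I(C) = (C - C)*(C - 1*(-27)) = 0*(C + 27) = 0*(27 + C) = 0)
-4900 - I(-9) = -4900 - 1*0 = -4900 + 0 = -4900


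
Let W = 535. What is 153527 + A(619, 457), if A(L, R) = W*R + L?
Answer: 398641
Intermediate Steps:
A(L, R) = L + 535*R (A(L, R) = 535*R + L = L + 535*R)
153527 + A(619, 457) = 153527 + (619 + 535*457) = 153527 + (619 + 244495) = 153527 + 245114 = 398641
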